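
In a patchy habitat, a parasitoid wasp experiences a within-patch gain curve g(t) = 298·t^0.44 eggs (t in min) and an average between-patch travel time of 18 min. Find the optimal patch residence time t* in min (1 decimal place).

14.1 min

Maximise g(t)/(T+t): set derivative to zero → g'(t)(T+t) = g(t).
g'(t) = 0.44·298·t^-0.56. Setting 0.44·298·t^-0.56 = 298·t^0.44/(18+t) gives 0.44(18+t) = t, so 0.56·t = 0.44×18.
t* = 0.44×18/0.56 = 14.14 min.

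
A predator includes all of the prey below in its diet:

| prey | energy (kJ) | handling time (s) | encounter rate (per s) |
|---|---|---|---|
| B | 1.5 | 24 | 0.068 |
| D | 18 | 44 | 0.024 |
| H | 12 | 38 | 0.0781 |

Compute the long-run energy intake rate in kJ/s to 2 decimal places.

Energy encountered per unit search time: 0.068×1.5 + 0.024×18 + 0.0781×12 = 1.471 kJ/s.
Handling time per unit search time: 0.068×24 + 0.024×44 + 0.0781×38 = 5.656.
Rate = 1.471/(1 + 5.656) = 0.221 kJ/s.

0.22 kJ/s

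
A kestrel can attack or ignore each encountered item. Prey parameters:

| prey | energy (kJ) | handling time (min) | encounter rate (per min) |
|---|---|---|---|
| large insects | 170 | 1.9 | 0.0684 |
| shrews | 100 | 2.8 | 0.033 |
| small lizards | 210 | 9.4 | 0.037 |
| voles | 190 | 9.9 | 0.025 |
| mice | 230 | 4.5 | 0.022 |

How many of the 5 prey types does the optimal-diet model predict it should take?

5

Rank by E/h (kJ/min): large insects 89.5, mice 51.1, shrews 35.7, small lizards 22.3, voles 19.2. Include each in turn until the next type's E/h falls below the running intake rate.
Rate on top 1: 10.29. mice: 51.1 > 10.29 → include.
Rate on top 2: 13.58. shrews: 35.7 > 13.58 → include.
Rate on top 3: 15.13. small lizards: 22.3 > 15.13 → include.
Rate on top 4: 16.63. voles: 19.2 > 16.63 → include.
Optimal diet: large insects, mice, shrews, small lizards, voles — 5 of 5 types.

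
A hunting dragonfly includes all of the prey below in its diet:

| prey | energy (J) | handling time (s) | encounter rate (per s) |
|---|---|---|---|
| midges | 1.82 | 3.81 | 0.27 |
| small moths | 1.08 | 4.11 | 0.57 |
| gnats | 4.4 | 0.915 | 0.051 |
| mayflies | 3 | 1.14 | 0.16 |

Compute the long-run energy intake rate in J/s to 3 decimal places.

0.394 J/s

R = (0.27×1.82 + 0.57×1.08 + 0.051×4.4 + 0.16×3) / (1 + 0.27×3.81 + 0.57×4.11 + 0.051×0.915 + 0.16×1.14) = 1.811/4.6 = 0.3937 J/s.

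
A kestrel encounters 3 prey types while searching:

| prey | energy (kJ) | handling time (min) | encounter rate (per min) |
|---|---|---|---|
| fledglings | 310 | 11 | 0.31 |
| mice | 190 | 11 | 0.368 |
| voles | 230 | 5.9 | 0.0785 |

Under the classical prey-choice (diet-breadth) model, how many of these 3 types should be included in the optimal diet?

2

Rank by E/h (kJ/min): voles 39, fledglings 28.2, mice 17.3. Include each in turn until the next type's E/h falls below the running intake rate.
Rate on top 1: 12.34. fledglings: 28.2 > 12.34 → include.
Rate on top 2: 23.43. mice: 17.3 < 23.43 → exclude; stop.
Optimal diet: voles, fledglings — 2 of 3 types.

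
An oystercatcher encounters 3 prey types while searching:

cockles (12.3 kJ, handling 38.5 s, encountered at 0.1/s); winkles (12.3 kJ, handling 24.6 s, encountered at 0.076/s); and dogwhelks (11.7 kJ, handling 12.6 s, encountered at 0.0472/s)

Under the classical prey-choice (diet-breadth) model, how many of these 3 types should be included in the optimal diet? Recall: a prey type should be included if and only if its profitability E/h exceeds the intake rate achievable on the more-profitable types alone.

2

Profitabilities (E/h, kJ/s): dogwhelks 0.929, winkles 0.5, cockles 0.319. Add prey in this order while the next type's profitability exceeds the intake rate on those already taken.
Rate on top 1: 0.3463. winkles: 0.5 > 0.3463 → include.
Rate on top 2: 0.4292. cockles: 0.319 < 0.4292 → exclude; stop.
Optimal diet: dogwhelks, winkles — 2 of 3 types.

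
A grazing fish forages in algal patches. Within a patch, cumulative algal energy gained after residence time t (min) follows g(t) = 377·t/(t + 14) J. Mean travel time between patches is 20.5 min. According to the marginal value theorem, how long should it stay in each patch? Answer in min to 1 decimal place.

Maximise g(t)/(T+t): set derivative to zero → g'(t)(T+t) = g(t).
g'(t) = 377·14/(t + 14)². Setting 377·14/(t+14)² = 377t/[(t+14)(20.5+t)] gives 14(20.5+t) = t(t+14), so t² = 14×20.5 = 287.
t* = √287 = 16.94 min.

16.9 min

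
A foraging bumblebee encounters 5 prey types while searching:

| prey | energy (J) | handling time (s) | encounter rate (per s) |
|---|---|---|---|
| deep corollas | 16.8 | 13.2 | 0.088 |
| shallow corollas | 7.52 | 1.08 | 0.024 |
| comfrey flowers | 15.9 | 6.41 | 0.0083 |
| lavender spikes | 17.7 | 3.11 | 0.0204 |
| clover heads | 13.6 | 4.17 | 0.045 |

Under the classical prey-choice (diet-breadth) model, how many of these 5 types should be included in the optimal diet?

E/h in descending order: shallow corollas 6.96, lavender spikes 5.69, clover heads 3.26, comfrey flowers 2.48, deep corollas 1.27 J/s. The optimal diet is the largest prefix of this list for which every included type satisfies E_i/h_i > R on the types above it.
Rate on top 1: 0.1759. lavender spikes: 5.69 > 0.1759 → include.
Rate on top 2: 0.4971. clover heads: 3.26 > 0.4971 → include.
Rate on top 3: 0.9033. comfrey flowers: 2.48 > 0.9033 → include.
Rate on top 4: 0.9664. deep corollas: 1.27 > 0.9664 → include.
Optimal diet: shallow corollas, lavender spikes, clover heads, comfrey flowers, deep corollas — 5 of 5 types.

5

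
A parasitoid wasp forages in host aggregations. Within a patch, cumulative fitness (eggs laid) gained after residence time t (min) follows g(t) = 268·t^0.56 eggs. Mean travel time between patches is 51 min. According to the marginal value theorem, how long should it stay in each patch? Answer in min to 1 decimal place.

64.9 min

Maximise g(t)/(T+t): set derivative to zero → g'(t)(T+t) = g(t).
g'(t) = 0.56·268·t^-0.44. Setting 0.56·268·t^-0.44 = 268·t^0.56/(51+t) gives 0.56(51+t) = t, so 0.44·t = 0.56×51.
t* = 0.56×51/0.44 = 64.91 min.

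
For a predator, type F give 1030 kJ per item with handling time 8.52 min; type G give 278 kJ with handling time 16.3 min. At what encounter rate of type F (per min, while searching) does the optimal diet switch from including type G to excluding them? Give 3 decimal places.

The zero-one rule: include type G iff E₂/h₂ > λE₁/(1+λh₁). Equality gives the switch point.
λE₁h₂ = E₂ + λE₂h₁ ⇒ λ = E₂/(E₁h₂ − E₂h₁) = 278/(1.679e+04 − 2369) = 0.01928 per min.

0.019 per min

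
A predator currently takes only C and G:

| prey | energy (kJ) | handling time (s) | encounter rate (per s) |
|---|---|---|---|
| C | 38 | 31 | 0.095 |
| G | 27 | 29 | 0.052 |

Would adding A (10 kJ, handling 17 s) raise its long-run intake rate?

Current rate: (0.095×38 + 0.052×27)/(1 + 0.095×31 + 0.052×29) = 0.9195 kJ/s.
Profitability of A: 10/17 = 0.5882 kJ/s.
0.5882 < 0.9195, so adding A would lower the average — exclude it.

No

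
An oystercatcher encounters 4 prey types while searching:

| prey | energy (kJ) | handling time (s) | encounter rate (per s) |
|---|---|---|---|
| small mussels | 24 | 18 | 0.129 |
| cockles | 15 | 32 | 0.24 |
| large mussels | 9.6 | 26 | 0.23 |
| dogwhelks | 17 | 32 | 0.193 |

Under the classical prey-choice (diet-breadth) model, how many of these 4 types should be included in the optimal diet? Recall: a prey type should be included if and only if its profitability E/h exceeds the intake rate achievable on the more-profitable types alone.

1

E/h in descending order: small mussels 1.33, dogwhelks 0.531, cockles 0.469, large mussels 0.369 kJ/s. The optimal diet is the largest prefix of this list for which every included type satisfies E_i/h_i > R on the types above it.
Rate on top 1: 0.932. dogwhelks: 0.531 < 0.932 → exclude; stop.
Optimal diet: small mussels — 1 of 4 types.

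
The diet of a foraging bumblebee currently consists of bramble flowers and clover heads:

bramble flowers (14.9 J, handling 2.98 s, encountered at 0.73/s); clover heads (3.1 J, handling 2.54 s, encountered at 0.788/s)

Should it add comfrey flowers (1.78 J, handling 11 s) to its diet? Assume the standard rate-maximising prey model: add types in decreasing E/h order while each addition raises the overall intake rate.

On bramble flowers and clover heads alone, R = ΣλE/(1+Σλh) = 13.32/5.177 = 2.573 J/s.
Profitability of comfrey flowers: 1.78/11 = 0.1618 J/s.
0.1618 < 2.573, so adding comfrey flowers would lower the average — exclude it.

No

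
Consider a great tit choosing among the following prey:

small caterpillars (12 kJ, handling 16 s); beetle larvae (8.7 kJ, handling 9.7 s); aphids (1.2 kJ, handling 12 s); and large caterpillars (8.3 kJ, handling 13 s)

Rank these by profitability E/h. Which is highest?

Profitability E/h (kJ/s): small caterpillars = 12/16 = 0.75, beetle larvae = 8.7/9.7 = 0.897, aphids = 1.2/12 = 0.1, large caterpillars = 8.3/13 = 0.638.
Ranked: beetle larvae > small caterpillars > large caterpillars > aphids.

beetle larvae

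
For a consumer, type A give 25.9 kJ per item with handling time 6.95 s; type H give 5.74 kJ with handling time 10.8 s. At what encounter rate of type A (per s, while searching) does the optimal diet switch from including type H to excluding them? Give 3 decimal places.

0.024 per s

The zero-one rule: include type H iff E₂/h₂ > λE₁/(1+λh₁). Equality gives the switch point.
λE₁h₂ = E₂ + λE₂h₁ ⇒ λ = E₂/(E₁h₂ − E₂h₁) = 5.74/(279.7 − 39.89) = 0.02393 per s.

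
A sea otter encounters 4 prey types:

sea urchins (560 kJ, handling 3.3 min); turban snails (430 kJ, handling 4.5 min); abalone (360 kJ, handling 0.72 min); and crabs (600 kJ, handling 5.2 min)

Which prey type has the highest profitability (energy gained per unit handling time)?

In descending order of E/h:
abalone: 360/0.72 = 500 kJ/min
sea urchins: 560/3.3 = 170 kJ/min
crabs: 600/5.2 = 115 kJ/min
turban snails: 430/4.5 = 95.6 kJ/min

abalone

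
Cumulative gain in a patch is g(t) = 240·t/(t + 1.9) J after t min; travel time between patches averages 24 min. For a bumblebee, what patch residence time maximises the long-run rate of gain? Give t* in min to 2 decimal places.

By the marginal value theorem, leave when the instantaneous gain rate g'(t) equals the habitat-wide average g(t)/(T + t).
g'(t) = 240·1.9/(t + 1.9)². Setting 240·1.9/(t+1.9)² = 240t/[(t+1.9)(24+t)] gives 1.9(24+t) = t(t+1.9), so t² = 1.9×24 = 45.6.
t* = √45.6 = 6.753 min.

6.75 min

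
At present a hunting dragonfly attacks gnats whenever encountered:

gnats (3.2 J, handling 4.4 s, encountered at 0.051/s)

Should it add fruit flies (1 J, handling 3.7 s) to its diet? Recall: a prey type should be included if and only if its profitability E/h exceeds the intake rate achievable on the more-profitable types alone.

On gnats alone, R = ΣλE/(1+Σλh) = 0.1632/1.224 = 0.1333 J/s.
fruit flies: E/h = 1/3.7 = 0.2703 J/s.
0.2703 > 0.1333, so adding fruit flies raises the average — include it.

Yes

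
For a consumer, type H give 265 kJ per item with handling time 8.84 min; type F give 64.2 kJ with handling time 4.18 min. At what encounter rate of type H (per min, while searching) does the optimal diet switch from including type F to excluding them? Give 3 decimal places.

At the threshold, the rate on type H alone equals the profitability of type F: λ·265/(1 + λ·8.84) = 64.2/4.18 = 15.36.
Rearranging, λ(265 − 15.36×8.84) = 15.36, so λ = 15.36/129.2 = 0.1189 per min.

0.119 per min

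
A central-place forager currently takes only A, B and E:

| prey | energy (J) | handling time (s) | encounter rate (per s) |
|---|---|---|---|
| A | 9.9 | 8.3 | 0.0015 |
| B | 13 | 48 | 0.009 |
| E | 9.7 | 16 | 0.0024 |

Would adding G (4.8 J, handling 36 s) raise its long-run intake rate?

Yes

Current rate: (0.0015×9.9 + 0.009×13 + 0.0024×9.7)/(1 + 0.0015×8.3 + 0.009×48 + 0.0024×16) = 0.1046 J/s.
Profitability of G: 4.8/36 = 0.1333 J/s.
0.1333 > 0.1046, so adding G raises the average — include it.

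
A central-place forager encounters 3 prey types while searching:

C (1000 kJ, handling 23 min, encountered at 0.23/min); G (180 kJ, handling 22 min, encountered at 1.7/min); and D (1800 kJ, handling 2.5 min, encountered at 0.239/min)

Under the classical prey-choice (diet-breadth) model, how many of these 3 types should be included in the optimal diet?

E/h in descending order: D 720, C 43.5, G 8.18 kJ/min. The optimal diet is the largest prefix of this list for which every included type satisfies E_i/h_i > R on the types above it.
Rate on top 1: 269.3. C: 43.5 < 269.3 → exclude; stop.
Optimal diet: D — 1 of 3 types.

1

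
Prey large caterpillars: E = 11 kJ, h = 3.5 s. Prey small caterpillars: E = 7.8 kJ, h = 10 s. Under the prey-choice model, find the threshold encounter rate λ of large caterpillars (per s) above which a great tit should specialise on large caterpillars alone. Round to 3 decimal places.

0.094 per s

At the threshold, the rate on large caterpillars alone equals the profitability of small caterpillars: λ·11/(1 + λ·3.5) = 7.8/10 = 0.78.
Rearranging, λ(11 − 0.78×3.5) = 0.78, so λ = 0.78/8.27 = 0.09432 per s.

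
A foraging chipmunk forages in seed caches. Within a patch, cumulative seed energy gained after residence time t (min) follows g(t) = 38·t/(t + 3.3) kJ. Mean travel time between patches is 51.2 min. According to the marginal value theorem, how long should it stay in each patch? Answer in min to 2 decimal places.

13.00 min

Maximise g(t)/(T+t): set derivative to zero → g'(t)(T+t) = g(t).
g'(t) = 38·3.3/(t + 3.3)². Setting 38·3.3/(t+3.3)² = 38t/[(t+3.3)(51.2+t)] gives 3.3(51.2+t) = t(t+3.3), so t² = 3.3×51.2 = 169.
t* = √169 = 13 min.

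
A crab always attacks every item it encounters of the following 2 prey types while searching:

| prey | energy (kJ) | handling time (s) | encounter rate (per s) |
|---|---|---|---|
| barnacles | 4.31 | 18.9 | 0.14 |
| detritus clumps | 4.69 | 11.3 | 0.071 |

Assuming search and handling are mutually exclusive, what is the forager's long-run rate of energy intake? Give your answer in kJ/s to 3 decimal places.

0.211 kJ/s

R = Σλ_iE_i / (1 + Σλ_ih_i)
Numerator: 0.14×4.31 + 0.071×4.69 = 0.9364
Denominator: 1 + 0.14×18.9 + 0.071×11.3 = 4.448
R = 0.9364/4.448 = 0.2105 kJ/s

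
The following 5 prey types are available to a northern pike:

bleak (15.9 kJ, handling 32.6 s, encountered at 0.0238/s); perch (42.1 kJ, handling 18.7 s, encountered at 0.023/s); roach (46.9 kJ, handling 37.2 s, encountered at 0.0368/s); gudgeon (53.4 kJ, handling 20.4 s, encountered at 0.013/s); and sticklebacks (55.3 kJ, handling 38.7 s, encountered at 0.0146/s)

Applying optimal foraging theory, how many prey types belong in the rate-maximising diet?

4

Rank by E/h (kJ/s): gudgeon 2.62, perch 2.25, sticklebacks 1.43, roach 1.26, bleak 0.488. Include each in turn until the next type's E/h falls below the running intake rate.
Rate on top 1: 0.5487. perch: 2.25 > 0.5487 → include.
Rate on top 2: 0.9807. sticklebacks: 1.43 > 0.9807 → include.
Rate on top 3: 1.093. roach: 1.26 > 1.093 → include.
Rate on top 4: 1.156. bleak: 0.488 < 1.156 → exclude; stop.
Optimal diet: gudgeon, perch, sticklebacks, roach — 4 of 5 types.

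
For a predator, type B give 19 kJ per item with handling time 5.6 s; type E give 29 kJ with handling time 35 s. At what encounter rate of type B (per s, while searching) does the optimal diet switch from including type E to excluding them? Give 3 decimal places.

0.058 per s

The zero-one rule: include type E iff E₂/h₂ > λE₁/(1+λh₁). Equality gives the switch point.
λE₁h₂ = E₂ + λE₂h₁ ⇒ λ = E₂/(E₁h₂ − E₂h₁) = 29/(665 − 162.4) = 0.0577 per s.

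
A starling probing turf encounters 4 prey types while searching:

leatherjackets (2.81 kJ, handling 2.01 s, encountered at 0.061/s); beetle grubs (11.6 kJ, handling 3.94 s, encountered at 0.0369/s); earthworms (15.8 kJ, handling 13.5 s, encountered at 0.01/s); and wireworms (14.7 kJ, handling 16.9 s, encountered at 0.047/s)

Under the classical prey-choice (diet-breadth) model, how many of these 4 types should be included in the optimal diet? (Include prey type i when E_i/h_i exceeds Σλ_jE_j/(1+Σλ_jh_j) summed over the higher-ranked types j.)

4

Profitabilities (E/h, kJ/s): beetle grubs 2.94, leatherjackets 1.4, earthworms 1.17, wireworms 0.87. Add prey in this order while the next type's profitability exceeds the intake rate on those already taken.
Rate on top 1: 0.3737. leatherjackets: 1.4 > 0.3737 → include.
Rate on top 2: 0.4728. earthworms: 1.17 > 0.4728 → include.
Rate on top 3: 0.5399. wireworms: 0.87 > 0.5399 → include.
Optimal diet: beetle grubs, leatherjackets, earthworms, wireworms — 4 of 4 types.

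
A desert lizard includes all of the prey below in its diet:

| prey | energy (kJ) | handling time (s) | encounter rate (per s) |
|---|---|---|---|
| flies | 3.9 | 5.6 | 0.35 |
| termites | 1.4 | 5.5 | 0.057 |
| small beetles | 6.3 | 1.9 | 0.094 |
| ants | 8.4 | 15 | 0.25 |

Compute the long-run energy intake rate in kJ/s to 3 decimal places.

0.574 kJ/s

Energy encountered per unit search time: 0.35×3.9 + 0.057×1.4 + 0.094×6.3 + 0.25×8.4 = 4.137 kJ/s.
Handling time per unit search time: 0.35×5.6 + 0.057×5.5 + 0.094×1.9 + 0.25×15 = 6.202.
Rate = 4.137/(1 + 6.202) = 0.5744 kJ/s.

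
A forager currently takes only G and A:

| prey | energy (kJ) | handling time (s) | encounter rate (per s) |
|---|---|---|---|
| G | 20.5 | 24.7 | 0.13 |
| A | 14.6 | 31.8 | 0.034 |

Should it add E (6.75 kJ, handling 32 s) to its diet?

Current rate: (0.13×20.5 + 0.034×14.6)/(1 + 0.13×24.7 + 0.034×31.8) = 0.5974 kJ/s.
Profitability of E: 6.75/32 = 0.2109 kJ/s.
Since 0.2109 < R, time spent handling E is better spent searching.

No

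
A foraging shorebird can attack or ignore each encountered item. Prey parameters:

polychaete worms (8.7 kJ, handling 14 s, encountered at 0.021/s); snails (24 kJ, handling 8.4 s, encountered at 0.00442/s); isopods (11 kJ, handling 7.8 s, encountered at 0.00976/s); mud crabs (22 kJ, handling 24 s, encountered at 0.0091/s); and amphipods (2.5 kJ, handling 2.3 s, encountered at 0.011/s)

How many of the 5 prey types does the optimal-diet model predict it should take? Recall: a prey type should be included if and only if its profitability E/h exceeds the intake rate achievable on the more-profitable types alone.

5

E/h in descending order: snails 2.86, isopods 1.41, amphipods 1.09, mud crabs 0.917, polychaete worms 0.621 kJ/s. The optimal diet is the largest prefix of this list for which every included type satisfies E_i/h_i > R on the types above it.
Rate on top 1: 0.1023. isopods: 1.41 > 0.1023 → include.
Rate on top 2: 0.1917. amphipods: 1.09 > 0.1917 → include.
Rate on top 3: 0.2116. mud crabs: 0.917 > 0.2116 → include.
Rate on top 4: 0.3251. polychaete worms: 0.621 > 0.3251 → include.
Optimal diet: snails, isopods, amphipods, mud crabs, polychaete worms — 5 of 5 types.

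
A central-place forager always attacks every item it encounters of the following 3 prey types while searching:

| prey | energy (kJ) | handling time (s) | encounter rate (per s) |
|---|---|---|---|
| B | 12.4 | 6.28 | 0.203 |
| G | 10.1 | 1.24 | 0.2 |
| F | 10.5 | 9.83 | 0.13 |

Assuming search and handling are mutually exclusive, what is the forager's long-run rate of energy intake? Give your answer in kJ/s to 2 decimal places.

Energy encountered per unit search time: 0.203×12.4 + 0.2×10.1 + 0.13×10.5 = 5.902 kJ/s.
Handling time per unit search time: 0.203×6.28 + 0.2×1.24 + 0.13×9.83 = 2.801.
Rate = 5.902/(1 + 2.801) = 1.553 kJ/s.

1.55 kJ/s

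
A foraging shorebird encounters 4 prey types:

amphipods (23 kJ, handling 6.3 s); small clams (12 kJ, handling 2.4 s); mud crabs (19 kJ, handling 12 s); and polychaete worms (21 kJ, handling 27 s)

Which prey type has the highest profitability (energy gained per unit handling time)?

small clams

Profitability E/h (kJ/s): amphipods = 23/6.3 = 3.65, small clams = 12/2.4 = 5, mud crabs = 19/12 = 1.58, polychaete worms = 21/27 = 0.778.
Ranked: small clams > amphipods > mud crabs > polychaete worms.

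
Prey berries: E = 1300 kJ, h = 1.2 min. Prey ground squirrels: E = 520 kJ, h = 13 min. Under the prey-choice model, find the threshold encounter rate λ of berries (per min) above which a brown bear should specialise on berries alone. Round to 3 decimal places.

Drop ground squirrels once their profitability E₂/h₂ falls below the rate achievable on berries alone: E₂/h₂ = λE₁/(1 + λh₁).
Solve for λ: λE₁h₂ = E₂(1 + λh₁) → λ(E₁h₂ − E₂h₁) = E₂ → λ = E₂/(E₁h₂ − E₂h₁).
λ = 520/(1300×13 − 520×1.2) = 520/1.628e+04 = 0.03195 per min.

0.032 per min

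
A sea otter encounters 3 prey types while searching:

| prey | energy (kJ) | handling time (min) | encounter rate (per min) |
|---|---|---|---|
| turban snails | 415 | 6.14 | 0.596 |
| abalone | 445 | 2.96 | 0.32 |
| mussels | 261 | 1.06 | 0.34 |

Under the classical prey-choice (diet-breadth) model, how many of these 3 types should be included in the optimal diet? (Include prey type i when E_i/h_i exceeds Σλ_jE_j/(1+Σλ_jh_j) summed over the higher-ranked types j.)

2

Rank by E/h (kJ/min): mussels 246, abalone 150, turban snails 67.6. Include each in turn until the next type's E/h falls below the running intake rate.
Rate on top 1: 65.23. abalone: 150 > 65.23 → include.
Rate on top 2: 100.2. turban snails: 67.6 < 100.2 → exclude; stop.
Optimal diet: mussels, abalone — 2 of 3 types.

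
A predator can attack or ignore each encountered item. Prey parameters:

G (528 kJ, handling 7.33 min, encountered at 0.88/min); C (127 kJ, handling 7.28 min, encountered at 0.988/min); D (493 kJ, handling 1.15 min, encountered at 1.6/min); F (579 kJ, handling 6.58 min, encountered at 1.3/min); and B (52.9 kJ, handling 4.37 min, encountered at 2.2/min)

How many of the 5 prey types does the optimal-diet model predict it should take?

1

Rank by E/h (kJ/min): D 429, F 88, G 72, C 17.4, B 12.1. Include each in turn until the next type's E/h falls below the running intake rate.
Rate on top 1: 277.7. F: 88 < 277.7 → exclude; stop.
Optimal diet: D — 1 of 5 types.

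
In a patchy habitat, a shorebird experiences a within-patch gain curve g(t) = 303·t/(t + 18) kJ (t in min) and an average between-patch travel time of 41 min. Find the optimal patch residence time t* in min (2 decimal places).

By the marginal value theorem, leave when the instantaneous gain rate g'(t) equals the habitat-wide average g(t)/(T + t).
g'(t) = 303·18/(t + 18)². Setting 303·18/(t+18)² = 303t/[(t+18)(41+t)] gives 18(41+t) = t(t+18), so t² = 18×41 = 738.
t* = √738 = 27.17 min.

27.17 min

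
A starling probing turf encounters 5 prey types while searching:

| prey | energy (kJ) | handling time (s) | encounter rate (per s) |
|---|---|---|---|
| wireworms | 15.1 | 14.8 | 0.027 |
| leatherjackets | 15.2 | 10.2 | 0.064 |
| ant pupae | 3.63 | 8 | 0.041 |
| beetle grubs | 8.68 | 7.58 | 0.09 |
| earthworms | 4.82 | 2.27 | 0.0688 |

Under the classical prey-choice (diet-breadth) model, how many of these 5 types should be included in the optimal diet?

Rank by E/h (kJ/s): earthworms 2.12, leatherjackets 1.49, beetle grubs 1.15, wireworms 1.02, ant pupae 0.454. Include each in turn until the next type's E/h falls below the running intake rate.
Rate on top 1: 0.2868. leatherjackets: 1.49 > 0.2868 → include.
Rate on top 2: 0.7211. beetle grubs: 1.15 > 0.7211 → include.
Rate on top 3: 0.8372. wireworms: 1.02 > 0.8372 → include.
Rate on top 4: 0.8625. ant pupae: 0.454 < 0.8625 → exclude; stop.
Optimal diet: earthworms, leatherjackets, beetle grubs, wireworms — 4 of 5 types.

4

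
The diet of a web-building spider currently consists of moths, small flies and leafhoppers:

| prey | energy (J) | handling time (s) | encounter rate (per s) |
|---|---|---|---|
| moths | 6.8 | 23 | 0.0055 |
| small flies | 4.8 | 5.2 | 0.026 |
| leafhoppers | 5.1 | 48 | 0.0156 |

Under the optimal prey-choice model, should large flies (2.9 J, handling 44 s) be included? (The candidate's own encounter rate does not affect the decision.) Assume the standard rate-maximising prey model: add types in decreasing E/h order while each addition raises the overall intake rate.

Intake rate on the current diet: R = (0.0055×6.8 + 0.026×4.8 + 0.0156×5.1) / (1 + 0.0055×23 + 0.026×5.2 + 0.0156×48) = 0.2418/2.01 = 0.1202 J/s.
large flies: E/h = 2.9/44 = 0.06591 J/s.
Since 0.06591 < R, time spent handling large flies is better spent searching.

No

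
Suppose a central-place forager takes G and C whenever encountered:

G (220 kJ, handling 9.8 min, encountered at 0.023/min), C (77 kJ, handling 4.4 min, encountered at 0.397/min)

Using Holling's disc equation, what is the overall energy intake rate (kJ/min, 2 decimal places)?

11.99 kJ/min

R = (0.023×220 + 0.397×77) / (1 + 0.023×9.8 + 0.397×4.4) = 35.63/2.972 = 11.99 kJ/min.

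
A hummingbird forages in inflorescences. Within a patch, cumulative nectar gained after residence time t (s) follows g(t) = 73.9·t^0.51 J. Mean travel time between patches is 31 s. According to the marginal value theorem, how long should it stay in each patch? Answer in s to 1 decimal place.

32.3 s

Optimal t* satisfies g'(t*) = g(t*)/(T + t*).
g'(t) = 0.51·73.9·t^-0.49. Setting 0.51·73.9·t^-0.49 = 73.9·t^0.51/(31+t) gives 0.51(31+t) = t, so 0.49·t = 0.51×31.
t* = 0.51×31/0.49 = 32.27 s.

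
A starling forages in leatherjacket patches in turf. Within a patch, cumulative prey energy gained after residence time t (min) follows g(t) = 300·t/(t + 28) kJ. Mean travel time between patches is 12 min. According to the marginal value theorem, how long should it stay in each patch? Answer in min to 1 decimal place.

By the marginal value theorem, leave when the instantaneous gain rate g'(t) equals the habitat-wide average g(t)/(T + t).
g'(t) = 300·28/(t + 28)². Setting 300·28/(t+28)² = 300t/[(t+28)(12+t)] gives 28(12+t) = t(t+28), so t² = 28×12 = 336.
t* = √336 = 18.33 min.

18.3 min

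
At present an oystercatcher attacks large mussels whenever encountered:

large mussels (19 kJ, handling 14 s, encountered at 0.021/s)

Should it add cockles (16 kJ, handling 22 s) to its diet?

Yes

Intake rate on the current diet: R = (0.021×19) / (1 + 0.021×14) = 0.399/1.294 = 0.3083 kJ/s.
Profitability of cockles: 16/22 = 0.7273 kJ/s.
Since 0.7273 > R, including cockles increases the long-run rate.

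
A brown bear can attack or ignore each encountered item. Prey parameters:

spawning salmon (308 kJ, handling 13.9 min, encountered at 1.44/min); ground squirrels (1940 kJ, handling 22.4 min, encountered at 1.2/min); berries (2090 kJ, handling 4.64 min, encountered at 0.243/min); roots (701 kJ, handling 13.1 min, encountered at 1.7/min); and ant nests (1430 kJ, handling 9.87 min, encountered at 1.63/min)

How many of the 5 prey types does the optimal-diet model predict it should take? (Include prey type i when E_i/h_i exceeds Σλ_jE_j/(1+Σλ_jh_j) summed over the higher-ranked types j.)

E/h in descending order: berries 450, ant nests 145, ground squirrels 86.6, roots 53.5, spawning salmon 22.2 kJ/min. The optimal diet is the largest prefix of this list for which every included type satisfies E_i/h_i > R on the types above it.
Rate on top 1: 238.7. ant nests: 145 < 238.7 → exclude; stop.
Optimal diet: berries — 1 of 5 types.

1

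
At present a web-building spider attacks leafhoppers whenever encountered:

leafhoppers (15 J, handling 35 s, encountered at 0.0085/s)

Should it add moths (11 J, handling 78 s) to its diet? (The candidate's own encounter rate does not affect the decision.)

Yes

On leafhoppers alone, R = ΣλE/(1+Σλh) = 0.1275/1.298 = 0.09827 J/s.
Profitability of moths: 11/78 = 0.141 J/s.
Since 0.141 > R, including moths increases the long-run rate.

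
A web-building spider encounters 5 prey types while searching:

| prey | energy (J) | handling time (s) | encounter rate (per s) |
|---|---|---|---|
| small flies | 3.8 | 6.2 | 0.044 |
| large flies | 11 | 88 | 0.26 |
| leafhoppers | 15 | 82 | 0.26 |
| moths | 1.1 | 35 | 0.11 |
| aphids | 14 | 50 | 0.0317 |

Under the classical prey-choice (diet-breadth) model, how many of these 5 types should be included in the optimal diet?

2

Rank by E/h (J/s): small flies 0.613, aphids 0.28, leafhoppers 0.183, large flies 0.125, moths 0.0314. Include each in turn until the next type's E/h falls below the running intake rate.
Rate on top 1: 0.1314. aphids: 0.28 > 0.1314 → include.
Rate on top 2: 0.2138. leafhoppers: 0.183 < 0.2138 → exclude; stop.
Optimal diet: small flies, aphids — 2 of 5 types.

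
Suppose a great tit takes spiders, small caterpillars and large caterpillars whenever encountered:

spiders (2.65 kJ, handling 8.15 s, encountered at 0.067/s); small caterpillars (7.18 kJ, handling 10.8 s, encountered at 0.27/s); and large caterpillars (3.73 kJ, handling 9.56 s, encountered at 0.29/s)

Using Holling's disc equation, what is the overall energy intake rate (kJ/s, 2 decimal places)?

0.44 kJ/s

Energy encountered per unit search time: 0.067×2.65 + 0.27×7.18 + 0.29×3.73 = 3.198 kJ/s.
Handling time per unit search time: 0.067×8.15 + 0.27×10.8 + 0.29×9.56 = 6.234.
Rate = 3.198/(1 + 6.234) = 0.442 kJ/s.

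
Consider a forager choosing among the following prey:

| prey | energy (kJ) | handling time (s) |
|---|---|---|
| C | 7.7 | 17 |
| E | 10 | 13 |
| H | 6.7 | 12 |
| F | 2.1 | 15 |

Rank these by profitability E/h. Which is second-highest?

Profitability E/h (kJ/s): C = 7.7/17 = 0.453, E = 10/13 = 0.769, H = 6.7/12 = 0.558, F = 2.1/15 = 0.14.
Ranked: E > H > C > F.

H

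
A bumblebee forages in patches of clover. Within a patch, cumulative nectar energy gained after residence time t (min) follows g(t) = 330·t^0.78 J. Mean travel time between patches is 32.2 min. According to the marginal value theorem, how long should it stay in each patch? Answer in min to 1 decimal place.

114.2 min

Optimal t* satisfies g'(t*) = g(t*)/(T + t*).
g'(t) = 0.78·330·t^-0.22. Setting 0.78·330·t^-0.22 = 330·t^0.78/(32.2+t) gives 0.78(32.2+t) = t, so 0.22·t = 0.78×32.2.
t* = 0.78×32.2/0.22 = 114.2 min.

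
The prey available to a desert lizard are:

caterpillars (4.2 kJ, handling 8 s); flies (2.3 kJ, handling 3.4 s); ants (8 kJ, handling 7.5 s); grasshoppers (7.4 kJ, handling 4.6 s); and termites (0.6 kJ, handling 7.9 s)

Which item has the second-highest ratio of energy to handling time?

ants

Profitability E/h (kJ/s): caterpillars = 4.2/8 = 0.525, flies = 2.3/3.4 = 0.676, ants = 8/7.5 = 1.07, grasshoppers = 7.4/4.6 = 1.61, termites = 0.6/7.9 = 0.0759.
Ranked: grasshoppers > ants > flies > caterpillars > termites.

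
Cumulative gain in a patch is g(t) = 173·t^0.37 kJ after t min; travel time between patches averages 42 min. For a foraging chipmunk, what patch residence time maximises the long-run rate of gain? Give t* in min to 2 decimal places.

Maximise g(t)/(T+t): set derivative to zero → g'(t)(T+t) = g(t).
g'(t) = 0.37·173·t^-0.63. Setting 0.37·173·t^-0.63 = 173·t^0.37/(42+t) gives 0.37(42+t) = t, so 0.63·t = 0.37×42.
t* = 0.37×42/0.63 = 24.67 min.

24.67 min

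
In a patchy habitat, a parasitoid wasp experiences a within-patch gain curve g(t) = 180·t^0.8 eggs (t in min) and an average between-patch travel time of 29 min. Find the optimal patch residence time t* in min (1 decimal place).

By the marginal value theorem, leave when the instantaneous gain rate g'(t) equals the habitat-wide average g(t)/(T + t).
g'(t) = 0.8·180·t^-0.2. Setting 0.8·180·t^-0.2 = 180·t^0.8/(29+t) gives 0.8(29+t) = t, so 0.20·t = 0.8×29.
t* = 0.8×29/0.20 = 116 min.

116.0 min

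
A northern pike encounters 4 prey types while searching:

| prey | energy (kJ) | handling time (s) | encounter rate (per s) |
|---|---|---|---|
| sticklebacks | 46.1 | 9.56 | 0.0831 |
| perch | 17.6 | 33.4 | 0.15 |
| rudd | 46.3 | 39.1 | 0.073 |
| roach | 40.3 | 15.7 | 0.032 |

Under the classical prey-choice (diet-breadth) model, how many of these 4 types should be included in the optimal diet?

2

Rank by E/h (kJ/s): sticklebacks 4.82, roach 2.57, rudd 1.18, perch 0.527. Include each in turn until the next type's E/h falls below the running intake rate.
Rate on top 1: 2.135. roach: 2.57 > 2.135 → include.
Rate on top 2: 2.229. rudd: 1.18 < 2.229 → exclude; stop.
Optimal diet: sticklebacks, roach — 2 of 4 types.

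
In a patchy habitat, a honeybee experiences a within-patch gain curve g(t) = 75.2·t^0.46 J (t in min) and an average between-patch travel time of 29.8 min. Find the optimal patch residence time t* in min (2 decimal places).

25.39 min

By the marginal value theorem, leave when the instantaneous gain rate g'(t) equals the habitat-wide average g(t)/(T + t).
g'(t) = 0.46·75.2·t^-0.54. Setting 0.46·75.2·t^-0.54 = 75.2·t^0.46/(29.8+t) gives 0.46(29.8+t) = t, so 0.54·t = 0.46×29.8.
t* = 0.46×29.8/0.54 = 25.39 min.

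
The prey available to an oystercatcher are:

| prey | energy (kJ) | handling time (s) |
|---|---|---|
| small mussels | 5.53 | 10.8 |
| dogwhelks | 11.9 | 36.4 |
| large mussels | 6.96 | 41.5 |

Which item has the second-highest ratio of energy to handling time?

dogwhelks

Profitability E/h (kJ/s): small mussels = 5.53/10.8 = 0.512, dogwhelks = 11.9/36.4 = 0.327, large mussels = 6.96/41.5 = 0.168.
Ranked: small mussels > dogwhelks > large mussels.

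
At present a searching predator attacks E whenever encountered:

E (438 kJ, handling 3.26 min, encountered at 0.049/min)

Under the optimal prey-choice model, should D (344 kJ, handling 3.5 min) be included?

Yes

Intake rate on the current diet: R = (0.049×438) / (1 + 0.049×3.26) = 21.46/1.16 = 18.51 kJ/min.
Profitability of D: 344/3.5 = 98.29 kJ/min.
Since 98.29 > R, including D increases the long-run rate.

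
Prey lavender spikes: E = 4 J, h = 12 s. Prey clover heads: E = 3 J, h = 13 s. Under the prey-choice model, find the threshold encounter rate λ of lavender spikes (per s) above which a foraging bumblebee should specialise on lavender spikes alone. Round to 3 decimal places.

At the threshold, the rate on lavender spikes alone equals the profitability of clover heads: λ·4/(1 + λ·12) = 3/13 = 0.2308.
Rearranging, λ(4 − 0.2308×12) = 0.2308, so λ = 0.2308/1.231 = 0.1875 per s.

0.188 per s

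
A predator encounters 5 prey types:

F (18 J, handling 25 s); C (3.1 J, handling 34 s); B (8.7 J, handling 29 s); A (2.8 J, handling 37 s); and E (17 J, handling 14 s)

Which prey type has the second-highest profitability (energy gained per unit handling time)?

Profitability E/h (J/s): F = 18/25 = 0.72, C = 3.1/34 = 0.0912, B = 8.7/29 = 0.3, A = 2.8/37 = 0.0757, E = 17/14 = 1.21.
Ranked: E > F > B > C > A.

F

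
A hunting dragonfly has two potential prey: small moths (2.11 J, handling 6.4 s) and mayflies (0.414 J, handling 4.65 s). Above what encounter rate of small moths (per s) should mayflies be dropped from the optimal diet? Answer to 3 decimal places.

Drop mayflies once their profitability E₂/h₂ falls below the rate achievable on small moths alone: E₂/h₂ = λE₁/(1 + λh₁).
Solve for λ: λE₁h₂ = E₂(1 + λh₁) → λ(E₁h₂ − E₂h₁) = E₂ → λ = E₂/(E₁h₂ − E₂h₁).
λ = 0.414/(2.11×4.65 − 0.414×6.4) = 0.414/7.162 = 0.05781 per s.

0.058 per s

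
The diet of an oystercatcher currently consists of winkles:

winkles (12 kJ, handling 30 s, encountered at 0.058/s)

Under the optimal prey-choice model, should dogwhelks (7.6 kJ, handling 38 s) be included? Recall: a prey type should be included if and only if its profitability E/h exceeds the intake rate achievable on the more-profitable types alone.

On winkles alone, R = ΣλE/(1+Σλh) = 0.696/2.74 = 0.254 kJ/s.
dogwhelks: E/h = 7.6/38 = 0.2 kJ/s.
0.2 < 0.254, so adding dogwhelks would lower the average — exclude it.

No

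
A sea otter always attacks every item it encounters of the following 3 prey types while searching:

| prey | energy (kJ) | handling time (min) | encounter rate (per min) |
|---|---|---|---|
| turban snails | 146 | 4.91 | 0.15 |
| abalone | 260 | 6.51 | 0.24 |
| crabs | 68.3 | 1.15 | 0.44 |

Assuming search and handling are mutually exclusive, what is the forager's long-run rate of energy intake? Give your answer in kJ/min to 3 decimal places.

R = Σλ_iE_i / (1 + Σλ_ih_i)
Numerator: 0.15×146 + 0.24×260 + 0.44×68.3 = 114.4
Denominator: 1 + 0.15×4.91 + 0.24×6.51 + 0.44×1.15 = 3.805
R = 114.4/3.805 = 30.05 kJ/min

30.054 kJ/min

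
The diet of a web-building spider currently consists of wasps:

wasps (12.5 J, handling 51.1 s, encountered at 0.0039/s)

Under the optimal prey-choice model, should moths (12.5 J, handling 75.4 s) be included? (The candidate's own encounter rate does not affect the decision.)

Yes

On wasps alone, R = ΣλE/(1+Σλh) = 0.04875/1.199 = 0.04065 J/s.
Profitability of moths: 12.5/75.4 = 0.1658 J/s.
0.1658 > 0.04065, so adding moths raises the average — include it.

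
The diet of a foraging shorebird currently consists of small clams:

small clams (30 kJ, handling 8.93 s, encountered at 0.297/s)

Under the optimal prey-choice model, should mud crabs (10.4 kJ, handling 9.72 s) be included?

Current rate: (0.297×30)/(1 + 0.297×8.93) = 2.44 kJ/s.
mud crabs: E/h = 10.4/9.72 = 1.07 kJ/s.
Since 1.07 < R, time spent handling mud crabs is better spent searching.

No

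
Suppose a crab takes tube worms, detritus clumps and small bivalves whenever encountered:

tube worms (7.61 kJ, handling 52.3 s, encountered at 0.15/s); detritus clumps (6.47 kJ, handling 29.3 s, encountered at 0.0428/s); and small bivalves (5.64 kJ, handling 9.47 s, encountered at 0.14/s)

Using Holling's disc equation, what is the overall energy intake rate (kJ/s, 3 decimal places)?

0.193 kJ/s

R = Σλ_iE_i / (1 + Σλ_ih_i)
Numerator: 0.15×7.61 + 0.0428×6.47 + 0.14×5.64 = 2.208
Denominator: 1 + 0.15×52.3 + 0.0428×29.3 + 0.14×9.47 = 11.42
R = 2.208/11.42 = 0.1933 kJ/s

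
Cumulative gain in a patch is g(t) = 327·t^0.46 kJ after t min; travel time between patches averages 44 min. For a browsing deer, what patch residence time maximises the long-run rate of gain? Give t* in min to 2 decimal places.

37.48 min

Optimal t* satisfies g'(t*) = g(t*)/(T + t*).
g'(t) = 0.46·327·t^-0.54. Setting 0.46·327·t^-0.54 = 327·t^0.46/(44+t) gives 0.46(44+t) = t, so 0.54·t = 0.46×44.
t* = 0.46×44/0.54 = 37.48 min.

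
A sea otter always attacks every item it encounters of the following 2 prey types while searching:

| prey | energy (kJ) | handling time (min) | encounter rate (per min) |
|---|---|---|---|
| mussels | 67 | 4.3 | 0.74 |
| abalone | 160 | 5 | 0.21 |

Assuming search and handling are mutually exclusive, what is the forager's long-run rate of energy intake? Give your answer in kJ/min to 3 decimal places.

R = Σλ_iE_i / (1 + Σλ_ih_i)
Numerator: 0.74×67 + 0.21×160 = 83.18
Denominator: 1 + 0.74×4.3 + 0.21×5 = 5.232
R = 83.18/5.232 = 15.9 kJ/min

15.898 kJ/min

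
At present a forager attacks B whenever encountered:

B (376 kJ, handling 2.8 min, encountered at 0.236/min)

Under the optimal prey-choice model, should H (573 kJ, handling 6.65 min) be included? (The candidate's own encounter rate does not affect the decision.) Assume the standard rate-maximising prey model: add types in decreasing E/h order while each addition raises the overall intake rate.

Yes

On B alone, R = ΣλE/(1+Σλh) = 88.74/1.661 = 53.43 kJ/min.
Profitability of H: 573/6.65 = 86.17 kJ/min.
86.17 > 53.43, so adding H raises the average — include it.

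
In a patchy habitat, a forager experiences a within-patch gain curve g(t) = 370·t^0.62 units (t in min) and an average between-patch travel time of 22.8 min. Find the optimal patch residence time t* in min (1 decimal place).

37.2 min

Optimal t* satisfies g'(t*) = g(t*)/(T + t*).
g'(t) = 0.62·370·t^-0.38. Setting 0.62·370·t^-0.38 = 370·t^0.62/(22.8+t) gives 0.62(22.8+t) = t, so 0.38·t = 0.62×22.8.
t* = 0.62×22.8/0.38 = 37.2 min.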